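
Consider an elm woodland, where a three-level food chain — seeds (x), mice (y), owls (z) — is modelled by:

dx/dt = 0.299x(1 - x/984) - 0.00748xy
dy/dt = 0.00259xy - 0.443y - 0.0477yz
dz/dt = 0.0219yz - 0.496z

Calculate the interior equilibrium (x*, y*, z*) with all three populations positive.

From dz/dt = 0: 0.0219y* = 0.496, so y* = 22.6.
From dx/dt = 0: 0.299(1 - x*/984) = 0.00748·22.6, giving x* = 984·(1 - 0.567) = 426.
From dy/dt = 0: 0.00259·426 - 0.443 = 0.0477z*, so z* = 0.662/0.0477 = 13.9.

x* ≈ 426, y* ≈ 22.6, z* ≈ 13.9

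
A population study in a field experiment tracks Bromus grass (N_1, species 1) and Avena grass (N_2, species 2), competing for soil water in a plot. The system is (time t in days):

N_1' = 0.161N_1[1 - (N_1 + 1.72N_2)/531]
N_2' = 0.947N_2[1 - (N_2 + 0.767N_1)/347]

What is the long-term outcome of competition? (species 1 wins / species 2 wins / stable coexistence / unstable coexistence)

unstable coexistence (outcome depends on initial conditions)

Compare the nullcline intercepts: K1/α12 = 531/1.72 = 309 < K2 = 347; K2/α21 = 347/0.767 = 452 < K1 = 531.
Since both are reversed, neither can invade when rare; the interior point is a saddle.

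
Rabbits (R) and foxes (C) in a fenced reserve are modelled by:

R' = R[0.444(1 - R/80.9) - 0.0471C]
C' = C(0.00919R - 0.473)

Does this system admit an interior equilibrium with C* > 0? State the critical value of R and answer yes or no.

The predator equation gives dC/dt > 0 only when R > 0.473/0.00919 = 51.5.
Without the predator, R → K = 80.9. Since 80.9 > 51.5, the predator can invade and persist.

Threshold R = 51.5; K > 51.5, so yes, the predator persists.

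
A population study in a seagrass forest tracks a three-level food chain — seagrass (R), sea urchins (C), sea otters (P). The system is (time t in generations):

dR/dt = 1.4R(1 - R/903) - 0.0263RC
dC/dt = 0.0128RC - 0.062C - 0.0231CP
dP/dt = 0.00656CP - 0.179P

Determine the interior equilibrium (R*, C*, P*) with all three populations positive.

From dP/dt = 0: 0.00656C* = 0.179, so C* = 27.3.
From dR/dt = 0: 1.4(1 - R*/903) = 0.0263·27.3, giving R* = 903·(1 - 0.513) = 440.
From dC/dt = 0: 0.0128·440 - 0.062 = 0.0231P*, so P* = 5.57/0.0231 = 241.

R* ≈ 440, C* ≈ 27.3, P* ≈ 241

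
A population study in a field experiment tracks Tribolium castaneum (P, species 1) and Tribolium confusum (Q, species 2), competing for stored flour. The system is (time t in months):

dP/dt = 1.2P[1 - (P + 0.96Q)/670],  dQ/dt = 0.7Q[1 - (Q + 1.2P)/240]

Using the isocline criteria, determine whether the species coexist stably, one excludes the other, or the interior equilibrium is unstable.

species 1 excludes species 2

Compare the nullcline intercepts: K1/α12 = 670/0.96 = 698 > K2 = 240; K2/α21 = 240/1.2 = 200 < K1 = 670.
Since the inequalities point opposite ways, species 1 can invade but species 2 cannot.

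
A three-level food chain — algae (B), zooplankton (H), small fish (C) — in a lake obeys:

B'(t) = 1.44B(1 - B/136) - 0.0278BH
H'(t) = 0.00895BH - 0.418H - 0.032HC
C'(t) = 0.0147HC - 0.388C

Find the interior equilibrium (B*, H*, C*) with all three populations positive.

From dC/dt = 0: 0.0147H* = 0.388, so H* = 26.4.
From dB/dt = 0: 1.44(1 - B*/136) = 0.0278·26.4, giving B* = 136·(1 - 0.51) = 66.7.
From dH/dt = 0: 0.00895·66.7 - 0.418 = 0.032C*, so C* = 0.179/0.032 = 5.59.

B* ≈ 66.7, H* ≈ 26.4, C* ≈ 5.59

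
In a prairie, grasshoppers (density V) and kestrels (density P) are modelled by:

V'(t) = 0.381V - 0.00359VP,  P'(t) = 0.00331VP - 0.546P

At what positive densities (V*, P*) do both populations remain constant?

V* ≈ 165, P* ≈ 106

Set dP/dt = 0 with P > 0: 0.00331V - 0.546 = 0, so V* = 0.546/0.00331 = 165.
Set dV/dt = 0 with V > 0: 0.381 - 0.00359P = 0, so P* = 0.381/0.00359 = 106.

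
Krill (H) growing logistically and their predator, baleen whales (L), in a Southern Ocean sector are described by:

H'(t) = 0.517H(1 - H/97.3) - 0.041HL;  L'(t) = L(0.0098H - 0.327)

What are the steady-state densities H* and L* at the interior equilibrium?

From dL/dt = 0 with L > 0: 0.0098H* = 0.327, so H* = 33.4.
Substitute into dH/dt = 0: 0.517(1 - 33.4/97.3) = 0.041L*.
The bracket is 0.657, giving L* = 0.34/0.041 = 8.29.

H* ≈ 33.4, L* ≈ 8.29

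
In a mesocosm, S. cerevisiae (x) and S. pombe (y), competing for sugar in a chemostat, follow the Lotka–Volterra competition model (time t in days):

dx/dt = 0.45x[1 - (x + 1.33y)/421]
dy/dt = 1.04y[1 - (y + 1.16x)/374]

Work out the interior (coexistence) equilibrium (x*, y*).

Setting both brackets to zero gives the nullclines x + 1.33y = 421 and 1.16x + y = 374.
Substituting y = 374 - 1.16x into the first: x(1 - 1.33·1.16) = 421 - 1.33·374.
So x* = -76.4/-0.543 = 141, and then y* = 374 - 1.16·141 = 211.

x* ≈ 141, y* ≈ 211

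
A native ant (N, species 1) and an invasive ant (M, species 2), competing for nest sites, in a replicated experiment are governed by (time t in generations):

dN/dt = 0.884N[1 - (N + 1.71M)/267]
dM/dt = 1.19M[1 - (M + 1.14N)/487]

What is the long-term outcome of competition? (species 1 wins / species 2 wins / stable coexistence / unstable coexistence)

species 2 excludes species 1

Compare the nullcline intercepts: K1/α12 = 267/1.71 = 156 < K2 = 487; K2/α21 = 487/1.14 = 427 > K1 = 267.
Since the inequalities point opposite ways, species 2 can invade but species 1 cannot.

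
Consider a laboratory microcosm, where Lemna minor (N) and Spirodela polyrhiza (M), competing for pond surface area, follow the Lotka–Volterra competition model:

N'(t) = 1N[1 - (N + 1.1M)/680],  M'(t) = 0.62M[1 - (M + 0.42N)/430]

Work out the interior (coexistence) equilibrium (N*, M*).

Setting both brackets to zero gives the nullclines N + 1.1M = 680 and 0.42N + M = 430.
Substituting M = 430 - 0.42N into the first: N(1 - 1.1·0.42) = 680 - 1.1·430.
So N* = 207/0.538 = 385, and then M* = 430 - 0.42·385 = 268.

N* ≈ 385, M* ≈ 268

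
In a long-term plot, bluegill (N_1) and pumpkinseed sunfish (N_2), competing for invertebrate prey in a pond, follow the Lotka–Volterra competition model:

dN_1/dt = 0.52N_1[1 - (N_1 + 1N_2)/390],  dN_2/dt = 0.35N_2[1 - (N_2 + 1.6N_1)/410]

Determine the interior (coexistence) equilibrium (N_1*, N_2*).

N_1* ≈ 33.3, N_2* ≈ 357

Setting both brackets to zero gives the nullclines N_1 + 1N_2 = 390 and 1.6N_1 + N_2 = 410.
Substituting N_2 = 410 - 1.6N_1 into the first: N_1(1 - 1·1.6) = 390 - 1·410.
So N_1* = -20/-0.6 = 33.3, and then N_2* = 410 - 1.6·33.3 = 357.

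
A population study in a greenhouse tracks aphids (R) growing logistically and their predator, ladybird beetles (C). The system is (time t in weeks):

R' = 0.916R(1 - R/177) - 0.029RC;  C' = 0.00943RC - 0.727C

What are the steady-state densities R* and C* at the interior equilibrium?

From dC/dt = 0 with C > 0: 0.00943R* = 0.727, so R* = 77.1.
Substitute into dR/dt = 0: 0.916(1 - 77.1/177) = 0.029C*.
The bracket is 0.564, giving C* = 0.517/0.029 = 17.8.

R* ≈ 77.1, C* ≈ 17.8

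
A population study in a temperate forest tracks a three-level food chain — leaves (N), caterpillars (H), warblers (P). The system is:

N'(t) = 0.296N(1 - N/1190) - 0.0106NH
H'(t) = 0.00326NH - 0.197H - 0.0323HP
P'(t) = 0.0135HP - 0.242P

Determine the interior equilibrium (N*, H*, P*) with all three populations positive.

N* ≈ 426, H* ≈ 17.9, P* ≈ 36.9

From dP/dt = 0: 0.0135H* = 0.242, so H* = 17.9.
From dN/dt = 0: 0.296(1 - N*/1190) = 0.0106·17.9, giving N* = 1190·(1 - 0.642) = 426.
From dH/dt = 0: 0.00326·426 - 0.197 = 0.0323P*, so P* = 1.19/0.0323 = 36.9.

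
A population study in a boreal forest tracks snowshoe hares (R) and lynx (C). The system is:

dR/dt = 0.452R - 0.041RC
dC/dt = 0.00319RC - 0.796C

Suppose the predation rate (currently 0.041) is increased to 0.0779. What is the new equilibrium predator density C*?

At the interior fixed point, setting dR/dt = 0 with R > 0 fixes C* = (prey growth rate)/(RC coefficient) — independent of the other coefficients.
With the change, C* = 0.452/0.0779 = 5.8; it falls from 11.

C* ≈ 5.8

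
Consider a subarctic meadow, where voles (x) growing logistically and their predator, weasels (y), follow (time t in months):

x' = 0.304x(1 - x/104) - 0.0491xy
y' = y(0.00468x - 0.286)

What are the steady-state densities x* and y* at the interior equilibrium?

From dy/dt = 0 with y > 0: 0.00468x* = 0.286, so x* = 61.1.
Substitute into dx/dt = 0: 0.304(1 - 61.1/104) = 0.0491y*.
The bracket is 0.412, giving y* = 0.125/0.0491 = 2.55.

x* ≈ 61.1, y* ≈ 2.55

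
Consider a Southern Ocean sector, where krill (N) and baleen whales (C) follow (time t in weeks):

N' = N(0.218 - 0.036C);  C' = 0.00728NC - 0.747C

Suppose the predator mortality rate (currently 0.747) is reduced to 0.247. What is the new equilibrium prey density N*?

At the interior fixed point, setting dC/dt = 0 with C > 0 fixes N* = (predator death rate)/(NC coefficient) — independent of the other coefficients.
With the change, N* = 0.247/0.00728 = 33.9; it falls from 103.

N* ≈ 33.9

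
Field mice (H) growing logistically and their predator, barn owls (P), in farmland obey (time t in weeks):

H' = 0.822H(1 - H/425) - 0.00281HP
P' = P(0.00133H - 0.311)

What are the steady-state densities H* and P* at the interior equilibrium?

From dP/dt = 0 with P > 0: 0.00133H* = 0.311, so H* = 234.
Substitute into dH/dt = 0: 0.822(1 - 234/425) = 0.00281P*.
The bracket is 0.45, giving P* = 0.37/0.00281 = 132.

H* ≈ 234, P* ≈ 132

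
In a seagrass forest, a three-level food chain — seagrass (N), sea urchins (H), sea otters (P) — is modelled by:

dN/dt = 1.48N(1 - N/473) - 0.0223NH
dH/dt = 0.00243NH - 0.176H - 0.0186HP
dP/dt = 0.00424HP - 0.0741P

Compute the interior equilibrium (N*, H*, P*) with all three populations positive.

N* ≈ 348, H* ≈ 17.5, P* ≈ 36.1

From dP/dt = 0: 0.00424H* = 0.0741, so H* = 17.5.
From dN/dt = 0: 1.48(1 - N*/473) = 0.0223·17.5, giving N* = 473·(1 - 0.263) = 348.
From dH/dt = 0: 0.00243·348 - 0.176 = 0.0186P*, so P* = 0.671/0.0186 = 36.1.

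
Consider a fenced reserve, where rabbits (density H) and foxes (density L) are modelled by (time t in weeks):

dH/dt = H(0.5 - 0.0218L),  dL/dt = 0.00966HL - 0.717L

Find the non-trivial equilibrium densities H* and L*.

H* ≈ 74.2, L* ≈ 22.9

Set dL/dt = 0 with L > 0: 0.00966H - 0.717 = 0, so H* = 0.717/0.00966 = 74.2.
Set dH/dt = 0 with H > 0: 0.5 - 0.0218L = 0, so L* = 0.5/0.0218 = 22.9.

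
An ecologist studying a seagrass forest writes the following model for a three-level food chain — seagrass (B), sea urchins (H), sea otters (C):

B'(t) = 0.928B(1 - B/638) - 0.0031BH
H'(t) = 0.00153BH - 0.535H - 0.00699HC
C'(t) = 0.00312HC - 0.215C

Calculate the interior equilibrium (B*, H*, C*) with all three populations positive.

B* ≈ 491, H* ≈ 68.9, C* ≈ 31

From dC/dt = 0: 0.00312H* = 0.215, so H* = 68.9.
From dB/dt = 0: 0.928(1 - B*/638) = 0.0031·68.9, giving B* = 638·(1 - 0.23) = 491.
From dH/dt = 0: 0.00153·491 - 0.535 = 0.00699C*, so C* = 0.216/0.00699 = 31.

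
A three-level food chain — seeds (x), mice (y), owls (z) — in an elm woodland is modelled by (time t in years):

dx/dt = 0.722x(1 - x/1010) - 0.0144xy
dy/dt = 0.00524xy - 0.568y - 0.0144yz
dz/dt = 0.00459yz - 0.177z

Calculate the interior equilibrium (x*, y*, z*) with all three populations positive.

x* ≈ 233, y* ≈ 38.6, z* ≈ 45.4

From dz/dt = 0: 0.00459y* = 0.177, so y* = 38.6.
From dx/dt = 0: 0.722(1 - x*/1010) = 0.0144·38.6, giving x* = 1010·(1 - 0.769) = 233.
From dy/dt = 0: 0.00524·233 - 0.568 = 0.0144z*, so z* = 0.654/0.0144 = 45.4.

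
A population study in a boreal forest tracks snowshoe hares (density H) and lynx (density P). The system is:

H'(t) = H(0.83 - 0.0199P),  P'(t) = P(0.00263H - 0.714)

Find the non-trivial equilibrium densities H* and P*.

H* ≈ 271, P* ≈ 41.7

Set dP/dt = 0 with P > 0: 0.00263H - 0.714 = 0, so H* = 0.714/0.00263 = 271.
Set dH/dt = 0 with H > 0: 0.83 - 0.0199P = 0, so P* = 0.83/0.0199 = 41.7.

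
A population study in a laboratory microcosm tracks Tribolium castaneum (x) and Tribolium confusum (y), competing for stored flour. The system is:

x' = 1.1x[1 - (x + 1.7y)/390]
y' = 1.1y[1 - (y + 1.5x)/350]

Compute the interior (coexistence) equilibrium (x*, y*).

Setting both brackets to zero gives the nullclines x + 1.7y = 390 and 1.5x + y = 350.
Substituting y = 350 - 1.5x into the first: x(1 - 1.7·1.5) = 390 - 1.7·350.
So x* = -205/-1.55 = 132, and then y* = 350 - 1.5·132 = 152.

x* ≈ 132, y* ≈ 152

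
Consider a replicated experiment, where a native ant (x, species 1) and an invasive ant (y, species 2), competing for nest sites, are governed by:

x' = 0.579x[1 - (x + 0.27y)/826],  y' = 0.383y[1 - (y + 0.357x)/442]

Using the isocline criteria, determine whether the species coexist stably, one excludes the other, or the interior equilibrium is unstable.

Compare the nullcline intercepts: K1/α12 = 826/0.27 = 3060 > K2 = 442; K2/α21 = 442/0.357 = 1240 > K1 = 826.
Since both inequalities hold, each species can invade when rare, so the interior equilibrium is stable.

stable coexistence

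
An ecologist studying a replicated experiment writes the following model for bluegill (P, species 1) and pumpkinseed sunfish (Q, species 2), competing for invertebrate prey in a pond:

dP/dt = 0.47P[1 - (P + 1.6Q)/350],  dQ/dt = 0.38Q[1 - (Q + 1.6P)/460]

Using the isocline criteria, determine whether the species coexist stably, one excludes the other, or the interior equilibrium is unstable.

Compare the nullcline intercepts: K1/α12 = 350/1.6 = 219 < K2 = 460; K2/α21 = 460/1.6 = 288 < K1 = 350.
Since both are reversed, neither can invade when rare; the interior point is a saddle.

unstable coexistence (outcome depends on initial conditions)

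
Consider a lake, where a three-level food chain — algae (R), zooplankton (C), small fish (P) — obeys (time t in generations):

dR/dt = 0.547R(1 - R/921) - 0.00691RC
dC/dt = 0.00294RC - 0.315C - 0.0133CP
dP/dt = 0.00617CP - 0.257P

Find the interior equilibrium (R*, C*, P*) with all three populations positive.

R* ≈ 436, C* ≈ 41.7, P* ≈ 72.8

From dP/dt = 0: 0.00617C* = 0.257, so C* = 41.7.
From dR/dt = 0: 0.547(1 - R*/921) = 0.00691·41.7, giving R* = 921·(1 - 0.526) = 436.
From dC/dt = 0: 0.00294·436 - 0.315 = 0.0133P*, so P* = 0.968/0.0133 = 72.8.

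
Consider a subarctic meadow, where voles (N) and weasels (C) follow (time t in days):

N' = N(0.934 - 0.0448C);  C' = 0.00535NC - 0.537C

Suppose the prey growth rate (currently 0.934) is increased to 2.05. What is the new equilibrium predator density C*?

At the interior fixed point, setting dN/dt = 0 with N > 0 fixes C* = (prey growth rate)/(NC coefficient) — independent of the other coefficients.
With the change, C* = 2.05/0.0448 = 45.8; it rises from 20.8.

C* ≈ 45.8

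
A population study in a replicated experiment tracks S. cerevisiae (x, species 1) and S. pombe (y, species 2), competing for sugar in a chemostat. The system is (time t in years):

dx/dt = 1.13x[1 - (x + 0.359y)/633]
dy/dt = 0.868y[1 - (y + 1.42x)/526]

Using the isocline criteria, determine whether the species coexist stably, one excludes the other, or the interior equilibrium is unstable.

species 1 excludes species 2

Compare the nullcline intercepts: K1/α12 = 633/0.359 = 1760 > K2 = 526; K2/α21 = 526/1.42 = 370 < K1 = 633.
Since the inequalities point opposite ways, species 1 can invade but species 2 cannot.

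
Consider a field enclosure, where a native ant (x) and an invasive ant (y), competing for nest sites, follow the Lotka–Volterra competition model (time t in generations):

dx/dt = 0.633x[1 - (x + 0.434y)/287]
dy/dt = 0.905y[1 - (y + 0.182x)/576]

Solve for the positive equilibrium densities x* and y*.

Setting both brackets to zero gives the nullclines x + 0.434y = 287 and 0.182x + y = 576.
Substituting y = 576 - 0.182x into the first: x(1 - 0.434·0.182) = 287 - 0.434·576.
So x* = 37/0.921 = 40.2, and then y* = 576 - 0.182·40.2 = 569.

x* ≈ 40.2, y* ≈ 569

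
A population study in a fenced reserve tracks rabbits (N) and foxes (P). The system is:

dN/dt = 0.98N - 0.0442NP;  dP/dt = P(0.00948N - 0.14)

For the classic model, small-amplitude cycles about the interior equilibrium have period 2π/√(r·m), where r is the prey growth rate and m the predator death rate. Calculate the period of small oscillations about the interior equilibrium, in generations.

Here r = 0.98 and m = 0.14, so r·m = 0.137.
ω = √0.137 = 0.37 per generation, hence T = 2π/ω ≈ 17 generations.

T ≈ 17 generations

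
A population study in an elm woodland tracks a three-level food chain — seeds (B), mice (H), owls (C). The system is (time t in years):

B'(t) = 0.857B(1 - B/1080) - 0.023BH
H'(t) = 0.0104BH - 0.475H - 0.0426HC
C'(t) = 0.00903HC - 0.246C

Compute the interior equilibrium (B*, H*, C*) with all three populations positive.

From dC/dt = 0: 0.00903H* = 0.246, so H* = 27.2.
From dB/dt = 0: 0.857(1 - B*/1080) = 0.023·27.2, giving B* = 1080·(1 - 0.731) = 290.
From dH/dt = 0: 0.0104·290 - 0.475 = 0.0426C*, so C* = 2.54/0.0426 = 59.7.

B* ≈ 290, H* ≈ 27.2, C* ≈ 59.7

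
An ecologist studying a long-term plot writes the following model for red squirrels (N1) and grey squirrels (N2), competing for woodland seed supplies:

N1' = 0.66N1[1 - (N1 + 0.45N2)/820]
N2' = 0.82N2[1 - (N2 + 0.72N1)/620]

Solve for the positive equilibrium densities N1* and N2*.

N1* ≈ 800, N2* ≈ 43.8

Setting both brackets to zero gives the nullclines N1 + 0.45N2 = 820 and 0.72N1 + N2 = 620.
Substituting N2 = 620 - 0.72N1 into the first: N1(1 - 0.45·0.72) = 820 - 0.45·620.
So N1* = 541/0.676 = 800, and then N2* = 620 - 0.72·800 = 43.8.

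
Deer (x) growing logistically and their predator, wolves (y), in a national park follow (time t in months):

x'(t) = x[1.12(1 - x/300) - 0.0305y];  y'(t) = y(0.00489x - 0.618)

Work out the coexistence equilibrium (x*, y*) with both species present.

x* ≈ 126, y* ≈ 21.3

From dy/dt = 0 with y > 0: 0.00489x* = 0.618, so x* = 126.
Substitute into dx/dt = 0: 1.12(1 - 126/300) = 0.0305y*.
The bracket is 0.579, giving y* = 0.648/0.0305 = 21.3.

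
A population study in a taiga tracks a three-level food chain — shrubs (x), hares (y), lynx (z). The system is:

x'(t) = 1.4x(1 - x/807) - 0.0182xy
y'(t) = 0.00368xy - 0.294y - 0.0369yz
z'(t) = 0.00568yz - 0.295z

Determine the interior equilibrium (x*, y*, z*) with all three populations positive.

x* ≈ 262, y* ≈ 51.9, z* ≈ 18.2

From dz/dt = 0: 0.00568y* = 0.295, so y* = 51.9.
From dx/dt = 0: 1.4(1 - x*/807) = 0.0182·51.9, giving x* = 807·(1 - 0.675) = 262.
From dy/dt = 0: 0.00368·262 - 0.294 = 0.0369z*, so z* = 0.671/0.0369 = 18.2.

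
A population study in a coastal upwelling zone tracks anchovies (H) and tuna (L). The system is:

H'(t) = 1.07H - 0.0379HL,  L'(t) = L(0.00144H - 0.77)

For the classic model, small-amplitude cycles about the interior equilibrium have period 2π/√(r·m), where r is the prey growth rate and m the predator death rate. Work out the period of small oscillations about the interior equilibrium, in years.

Here r = 1.07 and m = 0.77, so r·m = 0.824.
ω = √0.824 = 0.908 per year, hence T = 2π/ω ≈ 6.92 years.

T ≈ 6.92 years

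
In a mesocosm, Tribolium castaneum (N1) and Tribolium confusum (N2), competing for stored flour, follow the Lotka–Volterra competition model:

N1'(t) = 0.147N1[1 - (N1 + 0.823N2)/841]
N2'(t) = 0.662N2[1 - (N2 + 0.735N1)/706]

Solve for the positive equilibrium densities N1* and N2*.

Setting both brackets to zero gives the nullclines N1 + 0.823N2 = 841 and 0.735N1 + N2 = 706.
Substituting N2 = 706 - 0.735N1 into the first: N1(1 - 0.823·0.735) = 841 - 0.823·706.
So N1* = 260/0.395 = 658, and then N2* = 706 - 0.735·658 = 222.

N1* ≈ 658, N2* ≈ 222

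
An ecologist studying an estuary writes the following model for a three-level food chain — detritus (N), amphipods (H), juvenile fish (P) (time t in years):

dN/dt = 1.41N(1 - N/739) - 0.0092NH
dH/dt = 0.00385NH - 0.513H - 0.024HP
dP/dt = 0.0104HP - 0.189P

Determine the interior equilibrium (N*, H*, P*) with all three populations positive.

From dP/dt = 0: 0.0104H* = 0.189, so H* = 18.2.
From dN/dt = 0: 1.41(1 - N*/739) = 0.0092·18.2, giving N* = 739·(1 - 0.119) = 651.
From dH/dt = 0: 0.00385·651 - 0.513 = 0.024P*, so P* = 1.99/0.024 = 83.1.

N* ≈ 651, H* ≈ 18.2, P* ≈ 83.1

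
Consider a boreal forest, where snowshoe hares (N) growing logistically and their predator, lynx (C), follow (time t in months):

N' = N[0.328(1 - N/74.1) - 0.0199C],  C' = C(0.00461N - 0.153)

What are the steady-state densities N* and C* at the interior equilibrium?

From dC/dt = 0 with C > 0: 0.00461N* = 0.153, so N* = 33.2.
Substitute into dN/dt = 0: 0.328(1 - 33.2/74.1) = 0.0199C*.
The bracket is 0.552, giving C* = 0.181/0.0199 = 9.1.

N* ≈ 33.2, C* ≈ 9.1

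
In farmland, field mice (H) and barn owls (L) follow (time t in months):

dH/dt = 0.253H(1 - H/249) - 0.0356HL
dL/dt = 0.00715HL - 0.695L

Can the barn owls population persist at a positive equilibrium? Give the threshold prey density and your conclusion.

The predator equation gives dL/dt > 0 only when H > 0.695/0.00715 = 97.2.
Without the predator, H → K = 249. Since 249 > 97.2, the predator can invade and persist.

Threshold H = 97.2; K > 97.2, so yes, the predator persists.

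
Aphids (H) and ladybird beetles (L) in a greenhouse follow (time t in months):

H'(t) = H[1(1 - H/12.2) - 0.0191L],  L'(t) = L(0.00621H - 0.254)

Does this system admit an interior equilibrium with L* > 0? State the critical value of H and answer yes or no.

The predator equation gives dL/dt > 0 only when H > 0.254/0.00621 = 40.9.
Without the predator, H → K = 12.2. Since 12.2 < 40.9, the predator cannot invade.

Threshold H = 40.9; K < 40.9, so no, the predator goes extinct.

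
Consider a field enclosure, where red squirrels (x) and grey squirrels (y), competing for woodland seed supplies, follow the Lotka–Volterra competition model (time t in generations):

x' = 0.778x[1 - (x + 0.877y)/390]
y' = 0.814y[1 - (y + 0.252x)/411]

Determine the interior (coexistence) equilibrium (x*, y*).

x* ≈ 37.9, y* ≈ 401

Setting both brackets to zero gives the nullclines x + 0.877y = 390 and 0.252x + y = 411.
Substituting y = 411 - 0.252x into the first: x(1 - 0.877·0.252) = 390 - 0.877·411.
So x* = 29.6/0.779 = 37.9, and then y* = 411 - 0.252·37.9 = 401.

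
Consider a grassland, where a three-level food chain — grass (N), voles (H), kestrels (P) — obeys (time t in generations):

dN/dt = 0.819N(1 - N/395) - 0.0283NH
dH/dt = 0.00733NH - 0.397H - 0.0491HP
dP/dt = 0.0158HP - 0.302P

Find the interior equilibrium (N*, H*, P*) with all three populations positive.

From dP/dt = 0: 0.0158H* = 0.302, so H* = 19.1.
From dN/dt = 0: 0.819(1 - N*/395) = 0.0283·19.1, giving N* = 395·(1 - 0.66) = 134.
From dH/dt = 0: 0.00733·134 - 0.397 = 0.0491P*, so P* = 0.586/0.0491 = 11.9.

N* ≈ 134, H* ≈ 19.1, P* ≈ 11.9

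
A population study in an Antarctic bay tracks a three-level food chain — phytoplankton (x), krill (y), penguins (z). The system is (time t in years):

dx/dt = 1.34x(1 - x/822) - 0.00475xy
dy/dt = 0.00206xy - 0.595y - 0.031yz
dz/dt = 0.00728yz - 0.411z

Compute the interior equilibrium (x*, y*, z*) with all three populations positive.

From dz/dt = 0: 0.00728y* = 0.411, so y* = 56.5.
From dx/dt = 0: 1.34(1 - x*/822) = 0.00475·56.5, giving x* = 822·(1 - 0.2) = 657.
From dy/dt = 0: 0.00206·657 - 0.595 = 0.031z*, so z* = 0.759/0.031 = 24.5.

x* ≈ 657, y* ≈ 56.5, z* ≈ 24.5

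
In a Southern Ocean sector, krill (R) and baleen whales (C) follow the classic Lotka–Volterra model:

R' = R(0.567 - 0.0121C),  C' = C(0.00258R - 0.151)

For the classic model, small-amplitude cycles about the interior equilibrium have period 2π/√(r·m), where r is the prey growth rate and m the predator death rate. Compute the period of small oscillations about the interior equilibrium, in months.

T ≈ 21.5 months

Here r = 0.567 and m = 0.151, so r·m = 0.0856.
ω = √0.0856 = 0.293 per month, hence T = 2π/ω ≈ 21.5 months.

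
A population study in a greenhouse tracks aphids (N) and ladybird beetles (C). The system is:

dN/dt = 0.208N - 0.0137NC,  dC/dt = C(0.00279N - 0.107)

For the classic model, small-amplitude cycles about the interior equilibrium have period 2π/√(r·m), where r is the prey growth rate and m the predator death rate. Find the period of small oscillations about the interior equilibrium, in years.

Here r = 0.208 and m = 0.107, so r·m = 0.0223.
ω = √0.0223 = 0.149 per year, hence T = 2π/ω ≈ 42.1 years.

T ≈ 42.1 years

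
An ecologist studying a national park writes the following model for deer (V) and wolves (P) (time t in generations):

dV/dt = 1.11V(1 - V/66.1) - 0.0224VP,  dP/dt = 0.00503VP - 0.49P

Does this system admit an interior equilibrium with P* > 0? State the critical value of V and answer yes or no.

The predator equation gives dP/dt > 0 only when V > 0.49/0.00503 = 97.4.
Without the predator, V → K = 66.1. Since 66.1 < 97.4, the predator cannot invade.

Threshold V = 97.4; K < 97.4, so no, the predator goes extinct.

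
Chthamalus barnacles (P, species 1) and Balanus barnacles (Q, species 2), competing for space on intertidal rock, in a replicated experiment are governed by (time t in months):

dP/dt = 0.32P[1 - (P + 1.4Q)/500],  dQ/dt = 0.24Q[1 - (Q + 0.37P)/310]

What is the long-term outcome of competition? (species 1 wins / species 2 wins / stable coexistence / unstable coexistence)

stable coexistence

Compare the nullcline intercepts: K1/α12 = 500/1.4 = 357 > K2 = 310; K2/α21 = 310/0.37 = 838 > K1 = 500.
Since both inequalities hold, each species can invade when rare, so the interior equilibrium is stable.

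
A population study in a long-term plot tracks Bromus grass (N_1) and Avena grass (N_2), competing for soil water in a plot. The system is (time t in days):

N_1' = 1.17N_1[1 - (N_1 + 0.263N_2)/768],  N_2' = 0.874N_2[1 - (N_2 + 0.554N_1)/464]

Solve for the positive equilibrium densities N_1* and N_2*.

Setting both brackets to zero gives the nullclines N_1 + 0.263N_2 = 768 and 0.554N_1 + N_2 = 464.
Substituting N_2 = 464 - 0.554N_1 into the first: N_1(1 - 0.263·0.554) = 768 - 0.263·464.
So N_1* = 646/0.854 = 756, and then N_2* = 464 - 0.554·756 = 45.1.

N_1* ≈ 756, N_2* ≈ 45.1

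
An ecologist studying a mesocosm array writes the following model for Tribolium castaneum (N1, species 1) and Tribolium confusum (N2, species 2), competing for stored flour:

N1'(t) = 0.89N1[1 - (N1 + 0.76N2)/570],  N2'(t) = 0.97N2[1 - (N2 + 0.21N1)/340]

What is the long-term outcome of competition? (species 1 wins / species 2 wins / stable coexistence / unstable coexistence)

stable coexistence

Compare the nullcline intercepts: K1/α12 = 570/0.76 = 750 > K2 = 340; K2/α21 = 340/0.21 = 1620 > K1 = 570.
Since both inequalities hold, each species can invade when rare, so the interior equilibrium is stable.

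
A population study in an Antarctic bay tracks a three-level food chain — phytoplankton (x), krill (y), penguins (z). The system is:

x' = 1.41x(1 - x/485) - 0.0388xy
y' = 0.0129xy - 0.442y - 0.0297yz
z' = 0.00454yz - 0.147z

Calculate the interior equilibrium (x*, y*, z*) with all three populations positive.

From dz/dt = 0: 0.00454y* = 0.147, so y* = 32.4.
From dx/dt = 0: 1.41(1 - x*/485) = 0.0388·32.4, giving x* = 485·(1 - 0.891) = 52.9.
From dy/dt = 0: 0.0129·52.9 - 0.442 = 0.0297z*, so z* = 0.24/0.0297 = 8.08.

x* ≈ 52.9, y* ≈ 32.4, z* ≈ 8.08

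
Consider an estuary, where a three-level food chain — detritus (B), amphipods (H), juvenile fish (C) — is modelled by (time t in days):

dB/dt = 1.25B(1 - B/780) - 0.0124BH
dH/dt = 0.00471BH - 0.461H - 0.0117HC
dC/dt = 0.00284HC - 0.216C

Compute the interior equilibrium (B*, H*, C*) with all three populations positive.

B* ≈ 192, H* ≈ 76.1, C* ≈ 37.7

From dC/dt = 0: 0.00284H* = 0.216, so H* = 76.1.
From dB/dt = 0: 1.25(1 - B*/780) = 0.0124·76.1, giving B* = 780·(1 - 0.754) = 192.
From dH/dt = 0: 0.00471·192 - 0.461 = 0.0117C*, so C* = 0.441/0.0117 = 37.7.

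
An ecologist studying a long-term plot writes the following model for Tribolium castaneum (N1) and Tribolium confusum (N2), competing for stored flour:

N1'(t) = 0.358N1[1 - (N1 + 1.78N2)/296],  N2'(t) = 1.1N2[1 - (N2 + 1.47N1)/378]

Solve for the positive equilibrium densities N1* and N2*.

Setting both brackets to zero gives the nullclines N1 + 1.78N2 = 296 and 1.47N1 + N2 = 378.
Substituting N2 = 378 - 1.47N1 into the first: N1(1 - 1.78·1.47) = 296 - 1.78·378.
So N1* = -377/-1.62 = 233, and then N2* = 378 - 1.47·233 = 35.3.

N1* ≈ 233, N2* ≈ 35.3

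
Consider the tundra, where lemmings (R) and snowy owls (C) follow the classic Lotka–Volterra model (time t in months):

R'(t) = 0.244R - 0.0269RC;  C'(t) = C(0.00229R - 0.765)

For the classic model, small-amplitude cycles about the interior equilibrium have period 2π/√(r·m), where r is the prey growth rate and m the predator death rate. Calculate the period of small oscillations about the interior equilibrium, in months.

Here r = 0.244 and m = 0.765, so r·m = 0.187.
ω = √0.187 = 0.432 per month, hence T = 2π/ω ≈ 14.5 months.

T ≈ 14.5 months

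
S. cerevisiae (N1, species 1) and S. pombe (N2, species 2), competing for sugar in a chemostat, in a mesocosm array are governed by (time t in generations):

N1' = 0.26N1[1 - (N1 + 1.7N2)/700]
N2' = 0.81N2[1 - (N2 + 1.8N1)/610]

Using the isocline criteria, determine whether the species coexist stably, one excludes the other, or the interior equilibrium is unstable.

Compare the nullcline intercepts: K1/α12 = 700/1.7 = 412 < K2 = 610; K2/α21 = 610/1.8 = 339 < K1 = 700.
Since both are reversed, neither can invade when rare; the interior point is a saddle.

unstable coexistence (outcome depends on initial conditions)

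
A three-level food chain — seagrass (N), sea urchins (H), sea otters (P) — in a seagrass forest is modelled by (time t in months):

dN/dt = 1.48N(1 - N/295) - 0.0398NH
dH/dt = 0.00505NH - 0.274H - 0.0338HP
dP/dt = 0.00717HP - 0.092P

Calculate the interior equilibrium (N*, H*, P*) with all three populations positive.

From dP/dt = 0: 0.00717H* = 0.092, so H* = 12.8.
From dN/dt = 0: 1.48(1 - N*/295) = 0.0398·12.8, giving N* = 295·(1 - 0.345) = 193.
From dH/dt = 0: 0.00505·193 - 0.274 = 0.0338P*, so P* = 0.702/0.0338 = 20.8.

N* ≈ 193, H* ≈ 12.8, P* ≈ 20.8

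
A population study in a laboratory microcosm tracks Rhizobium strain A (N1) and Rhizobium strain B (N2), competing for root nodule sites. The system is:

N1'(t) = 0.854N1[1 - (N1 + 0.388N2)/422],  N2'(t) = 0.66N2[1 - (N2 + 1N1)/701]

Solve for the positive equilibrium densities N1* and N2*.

N1* ≈ 245, N2* ≈ 456

Setting both brackets to zero gives the nullclines N1 + 0.388N2 = 422 and 1N1 + N2 = 701.
Substituting N2 = 701 - 1N1 into the first: N1(1 - 0.388·1) = 422 - 0.388·701.
So N1* = 150/0.612 = 245, and then N2* = 701 - 1·245 = 456.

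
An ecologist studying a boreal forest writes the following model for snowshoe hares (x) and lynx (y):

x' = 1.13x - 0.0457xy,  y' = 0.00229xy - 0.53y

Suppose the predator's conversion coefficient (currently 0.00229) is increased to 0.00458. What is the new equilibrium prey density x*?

At the interior fixed point, setting dy/dt = 0 with y > 0 fixes x* = (predator death rate)/(xy coefficient) — independent of the other coefficients.
With the change, x* = 0.53/0.00458 = 116; it falls from 231.

x* ≈ 116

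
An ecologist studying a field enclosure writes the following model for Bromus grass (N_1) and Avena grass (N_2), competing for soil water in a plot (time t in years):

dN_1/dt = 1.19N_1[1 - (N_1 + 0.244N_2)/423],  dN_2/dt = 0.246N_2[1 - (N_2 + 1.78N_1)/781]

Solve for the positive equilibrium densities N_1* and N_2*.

N_1* ≈ 411, N_2* ≈ 49.6

Setting both brackets to zero gives the nullclines N_1 + 0.244N_2 = 423 and 1.78N_1 + N_2 = 781.
Substituting N_2 = 781 - 1.78N_1 into the first: N_1(1 - 0.244·1.78) = 423 - 0.244·781.
So N_1* = 232/0.566 = 411, and then N_2* = 781 - 1.78·411 = 49.6.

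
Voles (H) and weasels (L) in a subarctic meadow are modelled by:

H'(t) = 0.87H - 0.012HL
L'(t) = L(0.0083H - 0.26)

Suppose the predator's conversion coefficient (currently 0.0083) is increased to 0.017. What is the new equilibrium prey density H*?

H* ≈ 15.3

At the interior fixed point, setting dL/dt = 0 with L > 0 fixes H* = (predator death rate)/(HL coefficient) — independent of the other coefficients.
With the change, H* = 0.26/0.017 = 15.3; it falls from 31.3.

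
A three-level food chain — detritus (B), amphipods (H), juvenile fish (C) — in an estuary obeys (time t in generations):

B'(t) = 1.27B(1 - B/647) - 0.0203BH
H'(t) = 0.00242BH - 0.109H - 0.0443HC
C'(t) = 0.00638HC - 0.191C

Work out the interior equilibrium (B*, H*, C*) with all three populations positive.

From dC/dt = 0: 0.00638H* = 0.191, so H* = 29.9.
From dB/dt = 0: 1.27(1 - B*/647) = 0.0203·29.9, giving B* = 647·(1 - 0.479) = 337.
From dH/dt = 0: 0.00242·337 - 0.109 = 0.0443C*, so C* = 0.707/0.0443 = 16.

B* ≈ 337, H* ≈ 29.9, C* ≈ 16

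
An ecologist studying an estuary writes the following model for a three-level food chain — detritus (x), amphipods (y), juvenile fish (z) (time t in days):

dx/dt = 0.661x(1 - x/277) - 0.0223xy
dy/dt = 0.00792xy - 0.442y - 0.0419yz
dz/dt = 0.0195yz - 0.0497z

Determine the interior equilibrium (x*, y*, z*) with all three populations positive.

From dz/dt = 0: 0.0195y* = 0.0497, so y* = 2.55.
From dx/dt = 0: 0.661(1 - x*/277) = 0.0223·2.55, giving x* = 277·(1 - 0.086) = 253.
From dy/dt = 0: 0.00792·253 - 0.442 = 0.0419z*, so z* = 1.56/0.0419 = 37.3.

x* ≈ 253, y* ≈ 2.55, z* ≈ 37.3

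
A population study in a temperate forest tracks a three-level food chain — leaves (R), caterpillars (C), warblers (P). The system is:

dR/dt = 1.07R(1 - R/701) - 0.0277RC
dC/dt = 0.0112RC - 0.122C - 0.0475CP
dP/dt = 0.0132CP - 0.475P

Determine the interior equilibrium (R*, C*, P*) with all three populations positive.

From dP/dt = 0: 0.0132C* = 0.475, so C* = 36.
From dR/dt = 0: 1.07(1 - R*/701) = 0.0277·36, giving R* = 701·(1 - 0.932) = 48.
From dC/dt = 0: 0.0112·48 - 0.122 = 0.0475P*, so P* = 0.415/0.0475 = 8.74.

R* ≈ 48, C* ≈ 36, P* ≈ 8.74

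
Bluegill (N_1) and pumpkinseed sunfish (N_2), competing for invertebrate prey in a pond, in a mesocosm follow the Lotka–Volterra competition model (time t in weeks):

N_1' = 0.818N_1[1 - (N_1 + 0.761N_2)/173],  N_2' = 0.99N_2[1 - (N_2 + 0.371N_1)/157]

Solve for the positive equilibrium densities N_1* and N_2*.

N_1* ≈ 74.6, N_2* ≈ 129

Setting both brackets to zero gives the nullclines N_1 + 0.761N_2 = 173 and 0.371N_1 + N_2 = 157.
Substituting N_2 = 157 - 0.371N_1 into the first: N_1(1 - 0.761·0.371) = 173 - 0.761·157.
So N_1* = 53.5/0.718 = 74.6, and then N_2* = 157 - 0.371·74.6 = 129.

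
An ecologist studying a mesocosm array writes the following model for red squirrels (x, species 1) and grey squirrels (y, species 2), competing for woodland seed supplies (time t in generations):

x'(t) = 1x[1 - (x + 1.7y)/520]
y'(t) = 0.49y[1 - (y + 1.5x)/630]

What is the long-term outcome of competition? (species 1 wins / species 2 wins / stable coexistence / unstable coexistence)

unstable coexistence (outcome depends on initial conditions)

Compare the nullcline intercepts: K1/α12 = 520/1.7 = 306 < K2 = 630; K2/α21 = 630/1.5 = 420 < K1 = 520.
Since both are reversed, neither can invade when rare; the interior point is a saddle.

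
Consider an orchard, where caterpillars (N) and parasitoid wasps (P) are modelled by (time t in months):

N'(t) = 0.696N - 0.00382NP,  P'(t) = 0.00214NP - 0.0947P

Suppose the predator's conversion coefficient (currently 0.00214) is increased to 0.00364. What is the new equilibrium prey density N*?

At the interior fixed point, setting dP/dt = 0 with P > 0 fixes N* = (predator death rate)/(NP coefficient) — independent of the other coefficients.
With the change, N* = 0.0947/0.00364 = 26; it falls from 44.3.

N* ≈ 26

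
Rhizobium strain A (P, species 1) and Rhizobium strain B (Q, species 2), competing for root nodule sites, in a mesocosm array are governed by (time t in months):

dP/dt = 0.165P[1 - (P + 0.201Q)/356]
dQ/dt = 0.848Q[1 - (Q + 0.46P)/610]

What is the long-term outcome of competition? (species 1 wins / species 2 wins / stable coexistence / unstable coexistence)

Compare the nullcline intercepts: K1/α12 = 356/0.201 = 1770 > K2 = 610; K2/α21 = 610/0.46 = 1330 > K1 = 356.
Since both inequalities hold, each species can invade when rare, so the interior equilibrium is stable.

stable coexistence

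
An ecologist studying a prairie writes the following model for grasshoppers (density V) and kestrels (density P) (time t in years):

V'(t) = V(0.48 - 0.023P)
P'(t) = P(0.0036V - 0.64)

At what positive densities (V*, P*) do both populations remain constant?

V* ≈ 178, P* ≈ 20.9

Set dP/dt = 0 with P > 0: 0.0036V - 0.64 = 0, so V* = 0.64/0.0036 = 178.
Set dV/dt = 0 with V > 0: 0.48 - 0.023P = 0, so P* = 0.48/0.023 = 20.9.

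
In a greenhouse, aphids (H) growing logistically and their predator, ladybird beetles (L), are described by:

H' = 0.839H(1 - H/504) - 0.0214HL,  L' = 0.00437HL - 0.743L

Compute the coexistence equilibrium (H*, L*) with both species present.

H* ≈ 170, L* ≈ 26

From dL/dt = 0 with L > 0: 0.00437H* = 0.743, so H* = 170.
Substitute into dH/dt = 0: 0.839(1 - 170/504) = 0.0214L*.
The bracket is 0.663, giving L* = 0.556/0.0214 = 26.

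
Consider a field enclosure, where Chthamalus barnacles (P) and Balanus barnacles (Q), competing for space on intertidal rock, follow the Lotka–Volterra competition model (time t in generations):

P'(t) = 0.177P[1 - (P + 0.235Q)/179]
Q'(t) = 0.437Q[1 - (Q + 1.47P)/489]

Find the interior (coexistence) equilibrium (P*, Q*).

Setting both brackets to zero gives the nullclines P + 0.235Q = 179 and 1.47P + Q = 489.
Substituting Q = 489 - 1.47P into the first: P(1 - 0.235·1.47) = 179 - 0.235·489.
So P* = 64.1/0.655 = 97.9, and then Q* = 489 - 1.47·97.9 = 345.

P* ≈ 97.9, Q* ≈ 345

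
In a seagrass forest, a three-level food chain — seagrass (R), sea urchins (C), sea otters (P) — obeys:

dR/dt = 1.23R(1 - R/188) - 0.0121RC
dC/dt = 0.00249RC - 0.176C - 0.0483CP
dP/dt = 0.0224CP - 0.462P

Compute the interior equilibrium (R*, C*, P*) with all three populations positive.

From dP/dt = 0: 0.0224C* = 0.462, so C* = 20.6.
From dR/dt = 0: 1.23(1 - R*/188) = 0.0121·20.6, giving R* = 188·(1 - 0.203) = 150.
From dC/dt = 0: 0.00249·150 - 0.176 = 0.0483P*, so P* = 0.197/0.0483 = 4.08.

R* ≈ 150, C* ≈ 20.6, P* ≈ 4.08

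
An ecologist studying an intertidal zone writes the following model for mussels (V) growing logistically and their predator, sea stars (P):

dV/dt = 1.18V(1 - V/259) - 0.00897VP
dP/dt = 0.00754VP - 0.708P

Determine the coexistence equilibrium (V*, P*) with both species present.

From dP/dt = 0 with P > 0: 0.00754V* = 0.708, so V* = 93.9.
Substitute into dV/dt = 0: 1.18(1 - 93.9/259) = 0.00897P*.
The bracket is 0.637, giving P* = 0.752/0.00897 = 83.9.

V* ≈ 93.9, P* ≈ 83.9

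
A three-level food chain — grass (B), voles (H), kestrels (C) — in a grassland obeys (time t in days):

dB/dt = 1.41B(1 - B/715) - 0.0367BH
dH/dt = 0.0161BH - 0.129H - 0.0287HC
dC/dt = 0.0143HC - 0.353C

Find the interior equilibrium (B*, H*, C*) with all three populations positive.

B* ≈ 256, H* ≈ 24.7, C* ≈ 139

From dC/dt = 0: 0.0143H* = 0.353, so H* = 24.7.
From dB/dt = 0: 1.41(1 - B*/715) = 0.0367·24.7, giving B* = 715·(1 - 0.643) = 256.
From dH/dt = 0: 0.0161·256 - 0.129 = 0.0287C*, so C* = 3.99/0.0287 = 139.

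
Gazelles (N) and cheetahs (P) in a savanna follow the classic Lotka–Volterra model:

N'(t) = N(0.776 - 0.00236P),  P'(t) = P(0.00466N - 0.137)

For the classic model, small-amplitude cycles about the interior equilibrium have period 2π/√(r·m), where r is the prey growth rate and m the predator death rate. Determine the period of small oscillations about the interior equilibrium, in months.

Here r = 0.776 and m = 0.137, so r·m = 0.106.
ω = √0.106 = 0.326 per month, hence T = 2π/ω ≈ 19.3 months.

T ≈ 19.3 months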